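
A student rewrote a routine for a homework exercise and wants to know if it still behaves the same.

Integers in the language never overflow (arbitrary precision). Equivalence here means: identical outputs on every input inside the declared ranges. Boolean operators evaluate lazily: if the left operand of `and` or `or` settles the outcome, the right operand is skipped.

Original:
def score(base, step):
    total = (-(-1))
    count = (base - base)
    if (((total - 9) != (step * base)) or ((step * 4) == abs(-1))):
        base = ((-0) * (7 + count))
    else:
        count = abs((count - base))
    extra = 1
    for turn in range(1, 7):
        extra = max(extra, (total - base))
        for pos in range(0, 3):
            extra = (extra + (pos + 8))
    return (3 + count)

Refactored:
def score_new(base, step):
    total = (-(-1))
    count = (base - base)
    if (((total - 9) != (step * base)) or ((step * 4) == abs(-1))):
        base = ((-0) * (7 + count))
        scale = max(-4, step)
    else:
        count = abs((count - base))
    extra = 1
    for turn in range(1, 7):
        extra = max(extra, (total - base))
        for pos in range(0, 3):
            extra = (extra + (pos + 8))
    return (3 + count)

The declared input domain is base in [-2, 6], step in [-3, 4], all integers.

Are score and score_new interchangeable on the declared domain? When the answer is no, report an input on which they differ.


Behavior is preserved: although constant usage differs; statement counts differ; min/max/abs usage differs; local variable names differ, the outputs never diverge.
As a probe, take base=0, step=1: score runs total := 1 | count := 0 | (((total - 9) != (step * base)) or ((step * 4) == abs(-1))): true | base := 0 | extra := 1 | iter turn=1: | extra := 1 | iter pos=0: | extra := 9 | iter pos=1: | extra := 18 | iter pos=2: | extra := 28 | iter turn=2: | extra := 28 | iter pos=0: | extra := 36 | iter pos=1: | extra := 45 | iter pos=2: | extra := 55 | iter turn=3: | extra := 55 | iter pos=0: | extra := 63 | iter pos=1: | extra := 72 | iter pos=2: | extra := 82 | iter turn=4: | extra := 82 | iter pos=0: | extra := 90 | iter pos=1: | extra := 99 | iter pos=2: | extra := 109 | iter turn=5: | extra := 109 | iter pos=0: | extra := 117 | iter pos=1: | extra := 126 | iter pos=2: | extra := 136 | iter turn=6: | extra := 136 | iter pos=0: | extra := 144 | iter pos=1: | extra := 153 | iter pos=2: | extra := 163 | result 3; score_new runs total := 1 | count := 0 | (((total - 9) != (step * base)) or ((step * 4) == abs(-1))): true | base := 0 | scale := 1 | extra := 1 | iter turn=1: | extra := 1 | iter pos=0: | extra := 9 | iter pos=1: | extra := 18 | iter pos=2: | extra := 28 | iter turn=2: | extra := 28 | iter pos=0: | extra := 36 | iter pos=1: | extra := 45 | iter pos=2: | extra := 55 | iter turn=3: | extra := 55 | iter pos=0: | extra := 63 | iter pos=1: | extra := 72 | iter pos=2: | extra := 82 | iter turn=4: | extra := 82 | iter pos=0: | extra := 90 | iter pos=1: | extra := 99 | iter pos=2: | extra := 109 | iter turn=5: | extra := 109 | iter pos=0: | extra := 117 | iter pos=1: | extra := 126 | iter pos=2: | extra := 136 | iter turn=6: | extra := 136 | iter pos=0: | extra := 144 | iter pos=1: | extra := 153 | iter pos=2: | extra := 163 | result 3; both end at 3.
Across all 72 domain points the two functions coincide.
verdict: equivalent


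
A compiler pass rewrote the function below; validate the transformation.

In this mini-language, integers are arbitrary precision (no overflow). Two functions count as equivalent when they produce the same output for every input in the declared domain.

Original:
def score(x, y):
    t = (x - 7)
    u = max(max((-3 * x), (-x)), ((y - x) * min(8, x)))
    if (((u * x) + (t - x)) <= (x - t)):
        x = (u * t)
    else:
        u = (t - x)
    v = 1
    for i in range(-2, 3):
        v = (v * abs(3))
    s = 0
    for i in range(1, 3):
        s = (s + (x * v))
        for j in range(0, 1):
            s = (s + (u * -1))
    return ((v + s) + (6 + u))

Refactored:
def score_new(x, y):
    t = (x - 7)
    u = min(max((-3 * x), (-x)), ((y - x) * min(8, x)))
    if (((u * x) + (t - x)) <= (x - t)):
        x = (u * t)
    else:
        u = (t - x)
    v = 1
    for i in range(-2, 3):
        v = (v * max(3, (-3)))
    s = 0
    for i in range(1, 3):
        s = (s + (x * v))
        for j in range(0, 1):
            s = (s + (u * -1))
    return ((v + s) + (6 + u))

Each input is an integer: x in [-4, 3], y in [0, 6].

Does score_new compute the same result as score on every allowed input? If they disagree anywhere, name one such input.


Take x=-4, y=0.
score: t=-11, then u=12, then (((u * x) + (t - x)) <= (x - t)) is true, then x=-132, then v=1, then (i=-2), then v=3, then (i=-1), then v=9, then (i=0), then v=27, then (i=1), then v=81, then (i=2), then v=243, then s=0, then (i=1), then s=-32076, then (j=0), then s=-32088, then (i=2), then s=-64164, then (j=0), then s=-64176, then returns -63915
score_new: t=-11, then u=-16, then (((u * x) + (t - x)) <= (x - t)) is false, then u=-7, then v=1, then (i=-2), then v=3, then (i=-1), then v=9, then (i=0), then v=27, then (i=1), then v=81, then (i=2), then v=243, then s=0, then (i=1), then s=-972, then (j=0), then s=-965, then (i=2), then s=-1937, then (j=0), then s=-1930, then returns -1688
-63915 and -1688 differ, so these are not the same function on this domain.
verdict: not equivalent; witness: x=-4, y=0


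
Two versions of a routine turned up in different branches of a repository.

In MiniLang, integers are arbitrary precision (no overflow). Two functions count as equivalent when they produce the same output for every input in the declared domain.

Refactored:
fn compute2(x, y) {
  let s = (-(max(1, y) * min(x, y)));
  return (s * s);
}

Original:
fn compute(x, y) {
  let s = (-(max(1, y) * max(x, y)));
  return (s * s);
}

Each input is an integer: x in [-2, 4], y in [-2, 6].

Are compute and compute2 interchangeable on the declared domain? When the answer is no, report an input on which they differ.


Try x=-2, y=-1.
compute: s = 1; return 1
compute2: s = 2; return 4
1 != 4, so the rewrite changes behavior.
verdict: not equivalent; witness: x=-2, y=-1


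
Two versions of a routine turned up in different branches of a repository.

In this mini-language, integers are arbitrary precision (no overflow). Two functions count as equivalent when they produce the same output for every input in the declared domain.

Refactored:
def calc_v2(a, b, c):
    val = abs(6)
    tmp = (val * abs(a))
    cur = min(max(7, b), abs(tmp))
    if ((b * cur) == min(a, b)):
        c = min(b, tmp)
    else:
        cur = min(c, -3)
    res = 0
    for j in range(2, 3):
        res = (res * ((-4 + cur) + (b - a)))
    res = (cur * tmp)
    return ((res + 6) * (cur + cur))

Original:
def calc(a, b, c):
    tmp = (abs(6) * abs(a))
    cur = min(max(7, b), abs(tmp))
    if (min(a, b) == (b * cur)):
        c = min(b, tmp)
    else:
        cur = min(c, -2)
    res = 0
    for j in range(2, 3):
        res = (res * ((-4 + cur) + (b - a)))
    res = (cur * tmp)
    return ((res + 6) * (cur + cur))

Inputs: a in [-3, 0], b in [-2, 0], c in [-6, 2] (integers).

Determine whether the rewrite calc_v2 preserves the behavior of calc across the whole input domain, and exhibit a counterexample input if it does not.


There is a counterexample at a=-3, b=-2, c=-2: 120 on one side, 288 on the other.
calc: tmp=18, then cur=7, then (min(a, b) == (b * cur)) is false, then cur=-2, then res=0, then (j=2), then res=0, then res=-36, then returns 120
calc_v2: val=6, then tmp=18, then cur=7, then ((b * cur) == min(a, b)) is false, then cur=-3, then res=0, then (j=2), then res=0, then res=-54, then returns 288
verdict: not equivalent; witness: a=-3, b=-2, c=-2


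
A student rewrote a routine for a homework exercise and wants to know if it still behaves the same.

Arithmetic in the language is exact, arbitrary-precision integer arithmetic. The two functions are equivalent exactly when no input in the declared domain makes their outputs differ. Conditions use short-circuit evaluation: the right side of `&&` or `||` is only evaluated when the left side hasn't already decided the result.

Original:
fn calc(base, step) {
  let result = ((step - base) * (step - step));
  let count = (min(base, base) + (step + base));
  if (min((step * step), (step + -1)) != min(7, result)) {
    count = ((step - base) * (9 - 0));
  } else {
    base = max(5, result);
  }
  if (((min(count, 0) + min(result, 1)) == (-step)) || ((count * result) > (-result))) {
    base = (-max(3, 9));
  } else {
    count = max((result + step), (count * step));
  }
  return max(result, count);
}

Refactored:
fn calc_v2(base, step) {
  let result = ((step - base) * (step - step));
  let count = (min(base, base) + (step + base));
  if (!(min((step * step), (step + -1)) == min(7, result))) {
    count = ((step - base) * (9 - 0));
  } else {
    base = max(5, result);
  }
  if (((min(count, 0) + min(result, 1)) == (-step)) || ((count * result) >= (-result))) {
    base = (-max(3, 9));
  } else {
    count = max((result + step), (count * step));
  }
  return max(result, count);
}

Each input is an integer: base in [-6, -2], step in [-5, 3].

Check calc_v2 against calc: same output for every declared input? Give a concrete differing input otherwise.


At base=-6, step=-5: calc gives 0, calc_v2 gives 9.
verdict: not equivalent; witness: base=-6, step=-5


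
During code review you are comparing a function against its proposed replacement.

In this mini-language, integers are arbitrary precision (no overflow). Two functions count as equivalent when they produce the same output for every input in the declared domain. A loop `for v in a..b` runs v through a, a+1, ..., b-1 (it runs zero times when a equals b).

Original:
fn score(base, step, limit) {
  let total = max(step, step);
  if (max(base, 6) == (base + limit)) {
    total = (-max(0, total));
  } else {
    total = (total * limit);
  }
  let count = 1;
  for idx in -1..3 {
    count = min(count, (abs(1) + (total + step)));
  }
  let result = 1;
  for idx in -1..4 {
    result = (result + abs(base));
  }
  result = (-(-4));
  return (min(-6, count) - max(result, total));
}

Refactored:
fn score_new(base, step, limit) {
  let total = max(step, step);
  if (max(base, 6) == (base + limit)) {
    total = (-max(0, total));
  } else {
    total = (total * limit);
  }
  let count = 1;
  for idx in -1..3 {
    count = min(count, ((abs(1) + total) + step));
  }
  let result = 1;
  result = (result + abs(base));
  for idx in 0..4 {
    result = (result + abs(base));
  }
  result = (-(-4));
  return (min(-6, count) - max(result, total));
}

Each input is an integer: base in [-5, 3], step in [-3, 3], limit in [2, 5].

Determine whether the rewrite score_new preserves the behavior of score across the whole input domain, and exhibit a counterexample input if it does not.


Comparing the listings, the differences include: loop structure differs, and arithmetic usage differs, and min/max/abs usage differs, and statement counts differ.
Spot check at base=0, step=1, limit=2 — score: total = 1; (max(base, 6) == (base + limit)) -> false; total = 2; count = 1; [idx=-1]; count = 1; [idx=0]; count = 1; [idx=1]; count = 1; [idx=2]; count = 1; result = 1; [idx=-1]; result = 1; [idx=0]; result = 1; [idx=1]; result = 1; [idx=2]; result = 1; [idx=3]; result = 1; result = 4; return -10. score_new: total = 1; (max(base, 6) == (base + limit)) -> false; total = 2; count = 1; [idx=-1]; count = 1; [idx=0]; count = 1; [idx=1]; count = 1; [idx=2]; count = 1; result = 1; result = 1; [idx=0]; result = 1; [idx=1]; result = 1; [idx=2]; result = 1; [idx=3]; result = 1; result = 4; return -10. Both give -10.
Checked all 252 inputs in the declared domain: the outputs agree on every one.
verdict: equivalent


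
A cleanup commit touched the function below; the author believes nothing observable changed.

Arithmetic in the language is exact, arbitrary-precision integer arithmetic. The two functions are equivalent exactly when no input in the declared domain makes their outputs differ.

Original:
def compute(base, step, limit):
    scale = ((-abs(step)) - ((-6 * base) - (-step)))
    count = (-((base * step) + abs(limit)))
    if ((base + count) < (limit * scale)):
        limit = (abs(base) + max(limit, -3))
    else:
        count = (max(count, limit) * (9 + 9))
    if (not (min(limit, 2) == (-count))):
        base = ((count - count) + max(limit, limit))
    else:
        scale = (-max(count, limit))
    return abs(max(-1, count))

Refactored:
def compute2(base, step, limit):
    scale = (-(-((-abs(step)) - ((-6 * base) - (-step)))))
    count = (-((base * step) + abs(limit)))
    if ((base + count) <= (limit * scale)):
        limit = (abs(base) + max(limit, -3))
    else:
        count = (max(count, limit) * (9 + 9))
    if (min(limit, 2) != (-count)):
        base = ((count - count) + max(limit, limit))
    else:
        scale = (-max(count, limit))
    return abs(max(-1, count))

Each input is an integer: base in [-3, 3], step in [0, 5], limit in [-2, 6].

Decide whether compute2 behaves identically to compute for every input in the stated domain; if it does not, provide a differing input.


base=-3, step=1, limit=0 yields 54 from compute but 3 from compute2.
verdict: not equivalent; witness: base=-3, step=1, limit=0


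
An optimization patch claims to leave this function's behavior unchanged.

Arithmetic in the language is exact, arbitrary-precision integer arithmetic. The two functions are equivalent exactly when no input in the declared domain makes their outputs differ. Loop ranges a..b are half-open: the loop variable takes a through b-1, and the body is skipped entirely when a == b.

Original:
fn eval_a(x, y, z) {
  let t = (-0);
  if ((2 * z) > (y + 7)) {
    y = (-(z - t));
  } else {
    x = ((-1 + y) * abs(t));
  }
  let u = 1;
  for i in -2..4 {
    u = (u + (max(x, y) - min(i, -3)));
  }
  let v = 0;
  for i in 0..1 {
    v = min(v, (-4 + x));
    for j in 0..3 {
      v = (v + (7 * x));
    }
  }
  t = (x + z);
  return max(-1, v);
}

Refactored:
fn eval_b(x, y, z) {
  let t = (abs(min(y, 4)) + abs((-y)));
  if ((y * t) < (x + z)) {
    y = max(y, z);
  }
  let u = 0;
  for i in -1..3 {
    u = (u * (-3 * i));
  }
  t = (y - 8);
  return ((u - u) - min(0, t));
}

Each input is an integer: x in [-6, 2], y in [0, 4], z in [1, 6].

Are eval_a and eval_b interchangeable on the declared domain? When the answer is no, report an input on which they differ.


Take x=-6, y=0, z=1.
eval_a: t := 0 | ((2 * z) > (y + 7)): false | x := 0 | u := 1 | iter i=-2: | u := 4 | iter i=-1: | u := 7 | iter i=0: | u := 10 | iter i=1: | u := 13 | iter i=2: | u := 16 | iter i=3: | u := 19 | v := 0 | iter i=0: | v := -4 | iter j=0: | v := -4 | iter j=1: | v := -4 | iter j=2: | v := -4 | t := 1 | result -1
eval_b: t := 0 | ((y * t) < (x + z)): false | u := 0 | iter i=-1: | u := 0 | iter i=0: | u := 0 | iter i=1: | u := 0 | iter i=2: | u := 0 | t := -8 | result 8
-1 != 8, so the rewrite changes behavior.
verdict: not equivalent; witness: x=-6, y=0, z=1


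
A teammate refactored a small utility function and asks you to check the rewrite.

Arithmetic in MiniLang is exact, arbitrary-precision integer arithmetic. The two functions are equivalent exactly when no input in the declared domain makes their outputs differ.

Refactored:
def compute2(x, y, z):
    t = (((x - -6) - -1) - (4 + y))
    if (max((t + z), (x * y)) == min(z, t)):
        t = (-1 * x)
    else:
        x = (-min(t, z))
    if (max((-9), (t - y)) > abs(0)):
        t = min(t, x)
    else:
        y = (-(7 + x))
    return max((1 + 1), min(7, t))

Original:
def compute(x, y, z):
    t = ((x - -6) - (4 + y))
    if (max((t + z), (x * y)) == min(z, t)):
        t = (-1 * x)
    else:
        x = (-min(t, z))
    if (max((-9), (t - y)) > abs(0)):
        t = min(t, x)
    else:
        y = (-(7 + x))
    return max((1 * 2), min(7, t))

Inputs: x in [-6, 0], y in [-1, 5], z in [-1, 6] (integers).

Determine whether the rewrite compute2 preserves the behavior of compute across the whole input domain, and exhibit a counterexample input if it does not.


The edit looks behavioral (`0` became `-1`), but over these ranges it never changes the outcome; all 392 inputs agree.
verdict: equivalent


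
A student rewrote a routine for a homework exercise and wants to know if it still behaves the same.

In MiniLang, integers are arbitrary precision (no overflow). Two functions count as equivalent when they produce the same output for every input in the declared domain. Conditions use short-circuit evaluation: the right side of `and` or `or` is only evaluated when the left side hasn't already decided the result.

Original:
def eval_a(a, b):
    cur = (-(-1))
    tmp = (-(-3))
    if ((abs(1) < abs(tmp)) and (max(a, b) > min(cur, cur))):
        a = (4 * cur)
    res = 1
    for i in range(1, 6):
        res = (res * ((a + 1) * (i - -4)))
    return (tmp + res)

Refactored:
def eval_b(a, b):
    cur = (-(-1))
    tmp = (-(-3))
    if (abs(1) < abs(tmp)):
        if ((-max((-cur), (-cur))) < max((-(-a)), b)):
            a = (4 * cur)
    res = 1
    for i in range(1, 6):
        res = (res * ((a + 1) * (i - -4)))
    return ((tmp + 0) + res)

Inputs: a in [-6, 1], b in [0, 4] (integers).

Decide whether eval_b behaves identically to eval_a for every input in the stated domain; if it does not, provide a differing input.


Equivalent — the differences include branching structure differs, and min/max/abs usage differs, and comparison usage differs, and statement counts differ, and arithmetic usage differs, and boolean connective usage differs, and constant usage differs, yet no declared input distinguishes the two.
Tracing a=-6, b=3: eval_a: cur=1, then tmp=3, then ((abs(1) < abs(tmp)) and (max(a, b) > min(cur, cur))) is true, then a=4, then res=1, then (i=1), then res=25, then (i=2), then res=750, then (i=3), then res=26250, then (i=4), then res=1050000, then (i=5), then res=47250000, then returns 47250003 | eval_b: cur=1, then tmp=3, then (abs(1) < abs(tmp)) is true, then ((-max((-cur), (-cur))) < max((-(-a)), b)) is true, then a=4, then res=1, then (i=1), then res=25, then (i=2), then res=750, then (i=3), then res=26250, then (i=4), then res=1050000, then (i=5), then res=47250000, then returns 47250003 — matching result 47250003.
Checked all 40 inputs in the declared domain: the outputs agree on every one.
verdict: equivalent


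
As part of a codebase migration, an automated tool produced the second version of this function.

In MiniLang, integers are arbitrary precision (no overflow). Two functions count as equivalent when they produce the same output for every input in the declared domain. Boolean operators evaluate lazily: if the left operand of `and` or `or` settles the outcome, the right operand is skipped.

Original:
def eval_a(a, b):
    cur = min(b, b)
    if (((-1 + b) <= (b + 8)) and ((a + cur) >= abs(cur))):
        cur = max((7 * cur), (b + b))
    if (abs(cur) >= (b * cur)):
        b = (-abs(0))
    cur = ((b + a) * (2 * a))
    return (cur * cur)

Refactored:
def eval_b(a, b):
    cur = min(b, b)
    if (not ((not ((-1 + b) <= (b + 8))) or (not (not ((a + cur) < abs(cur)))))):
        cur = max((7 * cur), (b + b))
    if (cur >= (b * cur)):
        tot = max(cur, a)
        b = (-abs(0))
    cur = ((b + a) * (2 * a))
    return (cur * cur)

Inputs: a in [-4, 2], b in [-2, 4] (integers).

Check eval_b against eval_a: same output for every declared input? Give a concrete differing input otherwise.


Not equivalent: a=-4, b=-1 separates them (1024 vs 1600).
eval_a: cur := -1 | (((-1 + b) <= (b + 8)) and ((a + cur) >= abs(cur))): false | (abs(cur) >= (b * cur)): true | b := 0 | cur := 32 | result 1024
eval_b: cur := -1 | (not ((not ((-1 + b) <= (b + 8))) or (not (not ((a + cur) < abs(cur)))))): false | (cur >= (b * cur)): false | cur := 40 | result 1600
verdict: not equivalent; witness: a=-4, b=-1


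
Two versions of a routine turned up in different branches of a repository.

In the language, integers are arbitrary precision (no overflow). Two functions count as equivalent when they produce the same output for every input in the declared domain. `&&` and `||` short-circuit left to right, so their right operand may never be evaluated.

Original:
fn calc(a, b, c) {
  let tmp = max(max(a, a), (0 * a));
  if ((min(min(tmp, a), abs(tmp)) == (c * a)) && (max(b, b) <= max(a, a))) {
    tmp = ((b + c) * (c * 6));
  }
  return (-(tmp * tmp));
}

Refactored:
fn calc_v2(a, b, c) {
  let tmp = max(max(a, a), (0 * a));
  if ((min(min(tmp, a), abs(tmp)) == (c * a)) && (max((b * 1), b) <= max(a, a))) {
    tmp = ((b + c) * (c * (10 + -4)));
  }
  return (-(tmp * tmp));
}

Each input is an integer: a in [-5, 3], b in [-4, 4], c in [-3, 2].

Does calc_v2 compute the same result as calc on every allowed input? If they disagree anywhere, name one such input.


The two are interchangeable: constant usage differs, arithmetic usage differs, and every declared input agrees.
Spot check at a=-4, b=0, c=0 — calc: tmp=0, then ((min(min(tmp, a), abs(tmp)) == (c * a)) && (max(b, b) <= max(a, a))) is false, then returns 0. calc_v2: tmp=0, then ((min(min(tmp, a), abs(tmp)) == (c * a)) && (max((b * 1), b) <= max(a, a))) is false, then returns 0. Both give 0.
Sweeping the whole domain (486 inputs) finds no disagreement.
verdict: equivalent


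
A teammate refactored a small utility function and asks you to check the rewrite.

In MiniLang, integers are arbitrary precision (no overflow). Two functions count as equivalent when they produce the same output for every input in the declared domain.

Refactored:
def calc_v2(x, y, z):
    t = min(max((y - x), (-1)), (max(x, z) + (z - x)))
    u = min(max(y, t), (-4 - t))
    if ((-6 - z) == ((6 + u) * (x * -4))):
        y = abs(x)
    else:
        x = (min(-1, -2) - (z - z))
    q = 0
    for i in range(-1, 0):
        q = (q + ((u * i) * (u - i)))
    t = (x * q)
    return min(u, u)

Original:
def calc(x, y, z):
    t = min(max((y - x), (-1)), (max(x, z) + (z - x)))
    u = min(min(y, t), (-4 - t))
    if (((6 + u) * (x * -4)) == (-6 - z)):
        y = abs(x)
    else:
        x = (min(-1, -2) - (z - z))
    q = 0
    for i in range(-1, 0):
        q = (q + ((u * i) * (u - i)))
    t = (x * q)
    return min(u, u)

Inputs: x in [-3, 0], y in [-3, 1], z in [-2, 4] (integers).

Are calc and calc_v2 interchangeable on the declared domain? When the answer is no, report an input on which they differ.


Run the pair on x=-2, y=-3, z=-2.
calc: t := -2 | u := -3 | (((6 + u) * (x * -4)) == (-6 - z)): false | x := -2 | q := 0 | iter i=-1: | q := -6 | t := 12 | result -3
calc_v2: t := -2 | u := -2 | ((-6 - z) == ((6 + u) * (x * -4))): false | x := -2 | q := 0 | iter i=-1: | q := -2 | t := 4 | result -2
-3 vs -2 — the two versions disagree here.
verdict: not equivalent; witness: x=-2, y=-3, z=-2


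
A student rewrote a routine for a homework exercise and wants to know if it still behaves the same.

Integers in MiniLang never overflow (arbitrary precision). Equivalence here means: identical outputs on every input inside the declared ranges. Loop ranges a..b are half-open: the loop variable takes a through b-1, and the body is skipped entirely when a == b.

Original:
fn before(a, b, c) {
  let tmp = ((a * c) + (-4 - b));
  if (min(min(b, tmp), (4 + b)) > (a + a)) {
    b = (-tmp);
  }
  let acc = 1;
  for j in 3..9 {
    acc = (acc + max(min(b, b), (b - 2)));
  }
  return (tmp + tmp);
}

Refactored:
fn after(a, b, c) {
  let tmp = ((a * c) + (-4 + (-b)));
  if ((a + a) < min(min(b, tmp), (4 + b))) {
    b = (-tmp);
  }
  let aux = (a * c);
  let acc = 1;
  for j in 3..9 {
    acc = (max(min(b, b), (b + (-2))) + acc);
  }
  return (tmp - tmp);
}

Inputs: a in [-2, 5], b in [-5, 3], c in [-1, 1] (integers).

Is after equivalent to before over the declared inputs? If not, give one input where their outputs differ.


Try a=-2, b=-5, c=-1.
before: tmp = 3; (min(min(b, tmp), (4 + b)) > (a + a)) -> false; acc = 1; [j=3]; acc = -4; [j=4]; acc = -9; [j=5]; acc = -14; [j=6]; acc = -19; [j=7]; acc = -24; [j=8]; acc = -29; return 6
after: tmp = 3; ((a + a) < min(min(b, tmp), (4 + b))) -> false; aux = 2; acc = 1; [j=3]; acc = -4; [j=4]; acc = -9; [j=5]; acc = -14; [j=6]; acc = -19; [j=7]; acc = -24; [j=8]; acc = -29; return 0
6 against 0: the behavior changed.
verdict: not equivalent; witness: a=-2, b=-5, c=-1


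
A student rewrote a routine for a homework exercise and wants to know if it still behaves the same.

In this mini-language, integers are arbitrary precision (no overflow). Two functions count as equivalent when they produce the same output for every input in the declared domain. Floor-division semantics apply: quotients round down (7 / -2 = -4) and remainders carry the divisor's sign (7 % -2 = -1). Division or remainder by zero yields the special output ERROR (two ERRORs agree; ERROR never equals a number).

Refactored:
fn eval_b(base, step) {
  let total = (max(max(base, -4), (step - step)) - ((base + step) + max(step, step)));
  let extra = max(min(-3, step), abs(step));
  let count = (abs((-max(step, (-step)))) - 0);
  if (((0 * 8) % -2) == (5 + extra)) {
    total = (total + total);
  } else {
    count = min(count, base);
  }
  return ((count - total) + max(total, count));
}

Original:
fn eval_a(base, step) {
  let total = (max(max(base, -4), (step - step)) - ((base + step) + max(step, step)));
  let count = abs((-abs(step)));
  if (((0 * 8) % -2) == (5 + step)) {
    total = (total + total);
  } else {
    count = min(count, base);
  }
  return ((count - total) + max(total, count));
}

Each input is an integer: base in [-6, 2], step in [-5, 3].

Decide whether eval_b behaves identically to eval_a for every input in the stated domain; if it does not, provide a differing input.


Input base=-6, step=-5: 5 from eval_a versus -6 from eval_b.
verdict: not equivalent; witness: base=-6, step=-5


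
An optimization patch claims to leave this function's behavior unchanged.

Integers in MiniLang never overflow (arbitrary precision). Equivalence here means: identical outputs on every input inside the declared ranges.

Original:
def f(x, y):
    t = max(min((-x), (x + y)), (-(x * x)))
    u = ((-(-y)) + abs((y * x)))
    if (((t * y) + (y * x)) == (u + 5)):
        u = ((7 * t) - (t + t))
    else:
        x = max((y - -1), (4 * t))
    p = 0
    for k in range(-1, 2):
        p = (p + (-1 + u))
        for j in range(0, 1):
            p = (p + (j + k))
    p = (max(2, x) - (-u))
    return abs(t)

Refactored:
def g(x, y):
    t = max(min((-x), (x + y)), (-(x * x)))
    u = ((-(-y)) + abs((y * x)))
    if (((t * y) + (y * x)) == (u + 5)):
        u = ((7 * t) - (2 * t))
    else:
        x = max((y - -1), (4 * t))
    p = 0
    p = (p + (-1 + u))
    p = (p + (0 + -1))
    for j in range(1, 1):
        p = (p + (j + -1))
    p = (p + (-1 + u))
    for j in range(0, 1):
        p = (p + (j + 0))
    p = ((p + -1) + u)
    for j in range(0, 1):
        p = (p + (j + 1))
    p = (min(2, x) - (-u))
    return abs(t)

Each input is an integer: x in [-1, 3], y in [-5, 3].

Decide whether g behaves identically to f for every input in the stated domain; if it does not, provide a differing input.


Although `max(2, x)` became `min(2, x)`, no input in the stated domain can expose it; all 45 inputs agree.
verdict: equivalent


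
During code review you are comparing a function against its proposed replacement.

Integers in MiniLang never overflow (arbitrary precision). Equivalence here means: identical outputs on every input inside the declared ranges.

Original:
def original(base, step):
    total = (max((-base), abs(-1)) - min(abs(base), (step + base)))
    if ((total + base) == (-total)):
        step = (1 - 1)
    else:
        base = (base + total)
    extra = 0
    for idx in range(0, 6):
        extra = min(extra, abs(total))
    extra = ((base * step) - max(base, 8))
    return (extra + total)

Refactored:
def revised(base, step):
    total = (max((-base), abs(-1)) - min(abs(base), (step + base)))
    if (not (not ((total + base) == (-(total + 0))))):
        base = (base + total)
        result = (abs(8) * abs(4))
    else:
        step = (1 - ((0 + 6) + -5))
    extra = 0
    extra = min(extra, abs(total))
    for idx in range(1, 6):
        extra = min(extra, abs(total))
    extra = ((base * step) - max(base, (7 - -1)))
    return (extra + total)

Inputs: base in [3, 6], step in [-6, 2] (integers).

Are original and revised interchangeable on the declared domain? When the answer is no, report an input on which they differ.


The rewrite breaks on base=3, step=-6, where the results are -46 and -4.
original: total := 4 | ((total + base) == (-total)): false | base := 7 | extra := 0 | iter idx=0: | extra := 0 | iter idx=1: | extra := 0 | iter idx=2: | extra := 0 | iter idx=3: | extra := 0 | iter idx=4: | extra := 0 | iter idx=5: | extra := 0 | extra := -50 | result -46
revised: total := 4 | (not (not ((total + base) == (-(total + 0))))): false | step := 0 | extra := 0 | extra := 0 | iter idx=1: | extra := 0 | iter idx=2: | extra := 0 | iter idx=3: | extra := 0 | iter idx=4: | extra := 0 | iter idx=5: | extra := 0 | extra := -8 | result -4
verdict: not equivalent; witness: base=3, step=-6


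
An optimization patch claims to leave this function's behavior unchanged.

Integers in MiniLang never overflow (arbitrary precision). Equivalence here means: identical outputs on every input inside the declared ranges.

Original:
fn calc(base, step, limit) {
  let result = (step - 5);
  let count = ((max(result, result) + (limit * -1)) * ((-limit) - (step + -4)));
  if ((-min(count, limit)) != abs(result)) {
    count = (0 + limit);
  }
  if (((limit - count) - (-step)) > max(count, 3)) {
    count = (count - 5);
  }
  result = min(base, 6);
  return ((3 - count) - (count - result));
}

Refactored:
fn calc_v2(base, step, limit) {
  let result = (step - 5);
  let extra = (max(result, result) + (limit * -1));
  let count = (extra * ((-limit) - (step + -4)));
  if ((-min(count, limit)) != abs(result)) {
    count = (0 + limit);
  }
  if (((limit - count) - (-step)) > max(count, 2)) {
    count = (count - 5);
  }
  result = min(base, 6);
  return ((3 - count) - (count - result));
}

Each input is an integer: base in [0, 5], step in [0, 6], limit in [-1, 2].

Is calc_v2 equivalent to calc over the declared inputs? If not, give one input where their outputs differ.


The rewrite breaks on base=0, step=3, limit=1, where the results are 1 and 11.
calc: result becomes -2; next count becomes 0; next ((-min(count, limit)) != abs(result)) evaluates to true; next count becomes 1; next (((limit - count) - (-step)) > max(count, 3)) evaluates to false; next result becomes 0; next final value 1
calc_v2: result becomes -2; next extra becomes -3; next count becomes 0; next ((-min(count, limit)) != abs(result)) evaluates to true; next count becomes 1; next (((limit - count) - (-step)) > max(count, 2)) evaluates to true; next count becomes -4; next result becomes 0; next final value 11
verdict: not equivalent; witness: base=0, step=3, limit=1


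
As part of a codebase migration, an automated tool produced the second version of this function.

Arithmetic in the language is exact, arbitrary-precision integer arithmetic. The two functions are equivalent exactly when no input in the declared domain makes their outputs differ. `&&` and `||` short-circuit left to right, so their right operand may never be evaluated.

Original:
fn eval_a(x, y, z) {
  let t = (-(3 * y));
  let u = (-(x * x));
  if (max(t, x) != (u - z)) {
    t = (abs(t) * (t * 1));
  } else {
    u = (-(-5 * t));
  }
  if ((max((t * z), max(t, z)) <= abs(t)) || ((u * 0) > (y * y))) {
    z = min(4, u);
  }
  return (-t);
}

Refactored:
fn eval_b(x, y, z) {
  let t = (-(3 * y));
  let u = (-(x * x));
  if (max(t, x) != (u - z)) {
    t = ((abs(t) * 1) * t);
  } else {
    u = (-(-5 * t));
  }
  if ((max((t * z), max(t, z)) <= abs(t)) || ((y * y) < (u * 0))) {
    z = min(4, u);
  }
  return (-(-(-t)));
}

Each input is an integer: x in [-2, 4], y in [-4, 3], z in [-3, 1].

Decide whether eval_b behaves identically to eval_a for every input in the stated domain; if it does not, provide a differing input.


Differences: comparison usage differs — yet all 280 inputs agree.
verdict: equivalent


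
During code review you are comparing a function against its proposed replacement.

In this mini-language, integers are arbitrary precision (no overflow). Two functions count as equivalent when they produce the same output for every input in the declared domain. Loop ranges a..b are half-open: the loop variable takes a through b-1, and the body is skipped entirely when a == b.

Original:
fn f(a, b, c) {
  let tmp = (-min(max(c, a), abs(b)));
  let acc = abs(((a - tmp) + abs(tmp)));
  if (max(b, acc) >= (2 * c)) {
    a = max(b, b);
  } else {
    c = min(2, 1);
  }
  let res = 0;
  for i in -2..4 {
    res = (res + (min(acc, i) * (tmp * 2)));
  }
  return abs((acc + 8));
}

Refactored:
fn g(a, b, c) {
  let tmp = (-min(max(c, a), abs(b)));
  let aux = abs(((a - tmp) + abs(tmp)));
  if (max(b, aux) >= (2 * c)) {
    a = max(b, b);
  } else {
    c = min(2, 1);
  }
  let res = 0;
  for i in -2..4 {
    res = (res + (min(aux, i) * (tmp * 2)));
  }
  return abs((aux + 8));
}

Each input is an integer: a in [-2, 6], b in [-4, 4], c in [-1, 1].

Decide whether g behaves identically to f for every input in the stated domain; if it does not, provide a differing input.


The two are interchangeable: local variable names differ, and every declared input agrees.
Tracing a=3, b=-4, c=0: f: tmp := -3 | acc := 9 | (max(b, acc) >= (2 * c)): true | a := -4 | res := 0 | iter i=-2: | res := 12 | iter i=-1: | res := 18 | iter i=0: | res := 18 | iter i=1: | res := 12 | iter i=2: | res := 0 | iter i=3: | res := -18 | result 17 | g: tmp := -3 | aux := 9 | (max(b, aux) >= (2 * c)): true | a := -4 | res := 0 | iter i=-2: | res := 12 | iter i=-1: | res := 18 | iter i=0: | res := 18 | iter i=1: | res := 12 | iter i=2: | res := 0 | iter i=3: | res := -18 | result 17 — matching result 17.
Checked all 243 inputs in the declared domain: the outputs agree on every one.
verdict: equivalent


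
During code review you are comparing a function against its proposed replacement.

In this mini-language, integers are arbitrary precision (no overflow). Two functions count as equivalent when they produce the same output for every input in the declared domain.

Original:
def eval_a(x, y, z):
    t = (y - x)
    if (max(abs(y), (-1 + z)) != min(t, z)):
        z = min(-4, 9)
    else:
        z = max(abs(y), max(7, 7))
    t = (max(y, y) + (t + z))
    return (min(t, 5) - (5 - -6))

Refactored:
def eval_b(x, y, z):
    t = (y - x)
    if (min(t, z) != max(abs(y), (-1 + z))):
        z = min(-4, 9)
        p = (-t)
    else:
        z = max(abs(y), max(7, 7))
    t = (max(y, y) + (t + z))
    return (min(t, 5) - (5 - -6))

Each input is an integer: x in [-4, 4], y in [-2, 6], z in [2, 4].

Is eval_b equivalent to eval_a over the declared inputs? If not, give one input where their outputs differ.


This is a faithful refactor — statement counts differ, plus local variable names differ, but the computed results match everywhere.
Tracing x=2, y=4, z=3: eval_a: t := 2 | (max(abs(y), (-1 + z)) != min(t, z)): true | z := -4 | t := 2 | result -9 | eval_b: t := 2 | (min(t, z) != max(abs(y), (-1 + z))): true | z := -4 | p := -2 | t := 2 | result -9 — matching result -9.
Every one of the 243 inputs gives matching results.
verdict: equivalent


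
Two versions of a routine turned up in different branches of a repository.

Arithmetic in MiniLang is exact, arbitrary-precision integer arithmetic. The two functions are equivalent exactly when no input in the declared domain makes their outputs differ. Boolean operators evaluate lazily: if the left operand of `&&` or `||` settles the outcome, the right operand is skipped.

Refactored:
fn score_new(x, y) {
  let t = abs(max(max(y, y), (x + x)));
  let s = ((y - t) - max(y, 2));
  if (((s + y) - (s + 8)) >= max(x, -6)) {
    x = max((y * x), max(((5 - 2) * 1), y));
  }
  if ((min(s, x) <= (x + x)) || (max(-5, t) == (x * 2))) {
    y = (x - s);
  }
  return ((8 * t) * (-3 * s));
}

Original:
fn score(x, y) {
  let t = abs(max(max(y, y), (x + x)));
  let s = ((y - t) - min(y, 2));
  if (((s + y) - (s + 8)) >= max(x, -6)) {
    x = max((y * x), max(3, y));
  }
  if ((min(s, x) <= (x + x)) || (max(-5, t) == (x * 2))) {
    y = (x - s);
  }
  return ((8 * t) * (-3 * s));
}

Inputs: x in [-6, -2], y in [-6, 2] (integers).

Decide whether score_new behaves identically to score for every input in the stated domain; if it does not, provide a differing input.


Take x=-6, y=-6.
score: t := 6 | s := -6 | (((s + y) - (s + 8)) >= max(x, -6)): false | ((min(s, x) <= (x + x)) || (max(-5, t) == (x * 2))): false | result 864
score_new: t := 6 | s := -14 | (((s + y) - (s + 8)) >= max(x, -6)): false | ((min(s, x) <= (x + x)) || (max(-5, t) == (x * 2))): true | y := 8 | result 2016
864 against 2016: the behavior changed.
verdict: not equivalent; witness: x=-6, y=-6


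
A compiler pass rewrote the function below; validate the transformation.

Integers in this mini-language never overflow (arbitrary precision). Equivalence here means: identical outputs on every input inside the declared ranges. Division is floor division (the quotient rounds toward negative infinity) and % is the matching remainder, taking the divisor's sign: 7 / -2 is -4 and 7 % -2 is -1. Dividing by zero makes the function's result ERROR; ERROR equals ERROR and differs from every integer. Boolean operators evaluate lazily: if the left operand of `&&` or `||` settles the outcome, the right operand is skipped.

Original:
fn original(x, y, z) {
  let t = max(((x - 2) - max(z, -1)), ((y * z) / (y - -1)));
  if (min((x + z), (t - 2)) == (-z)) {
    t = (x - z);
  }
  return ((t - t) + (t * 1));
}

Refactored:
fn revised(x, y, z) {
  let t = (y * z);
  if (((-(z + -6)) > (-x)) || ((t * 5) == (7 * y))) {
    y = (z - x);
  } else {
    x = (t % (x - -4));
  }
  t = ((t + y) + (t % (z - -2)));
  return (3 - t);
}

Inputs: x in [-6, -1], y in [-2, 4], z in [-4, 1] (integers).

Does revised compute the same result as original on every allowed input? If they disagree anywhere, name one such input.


Try x=-6, y=-2, z=-2.
original: t becomes -4; next (min((x + z), (t - 2)) == (-z)) evaluates to false; next final value -4
revised: t becomes 4; next (((-(z + -6)) > (-x)) || ((t * 5) == (7 * y))) evaluates to true; next y becomes 4; next hits division by zero so the output is ERROR
-4 vs ERROR — the two versions disagree here.
verdict: not equivalent; witness: x=-6, y=-2, z=-2


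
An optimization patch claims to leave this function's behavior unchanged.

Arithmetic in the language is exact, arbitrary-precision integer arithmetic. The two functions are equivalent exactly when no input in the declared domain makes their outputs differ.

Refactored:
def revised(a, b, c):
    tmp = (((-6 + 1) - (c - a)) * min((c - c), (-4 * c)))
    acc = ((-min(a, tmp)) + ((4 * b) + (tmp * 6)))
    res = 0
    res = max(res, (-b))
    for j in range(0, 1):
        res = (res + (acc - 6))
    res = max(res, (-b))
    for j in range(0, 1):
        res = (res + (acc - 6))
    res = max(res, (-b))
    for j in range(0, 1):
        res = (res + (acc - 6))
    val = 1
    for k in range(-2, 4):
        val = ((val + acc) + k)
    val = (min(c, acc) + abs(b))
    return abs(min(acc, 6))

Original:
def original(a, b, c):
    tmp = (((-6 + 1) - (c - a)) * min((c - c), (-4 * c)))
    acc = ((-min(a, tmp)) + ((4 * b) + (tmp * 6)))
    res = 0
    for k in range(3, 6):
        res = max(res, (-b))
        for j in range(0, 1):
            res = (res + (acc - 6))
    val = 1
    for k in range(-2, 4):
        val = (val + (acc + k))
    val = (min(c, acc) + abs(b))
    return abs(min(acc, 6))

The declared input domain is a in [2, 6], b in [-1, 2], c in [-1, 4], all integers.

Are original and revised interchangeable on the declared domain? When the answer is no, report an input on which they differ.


Although statement counts differ, plus constant usage differs, plus arithmetic usage differs, plus min/max/abs usage differs, plus loop structure differs, 120/120 inputs agree.
verdict: equivalent
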